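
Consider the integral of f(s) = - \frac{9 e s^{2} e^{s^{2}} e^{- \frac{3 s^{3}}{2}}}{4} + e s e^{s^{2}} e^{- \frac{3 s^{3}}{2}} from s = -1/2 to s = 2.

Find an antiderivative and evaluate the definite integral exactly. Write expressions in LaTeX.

Antiderivative: F(s) = \frac{e^{- \frac{3 s^{3}}{2} + s^{2} + 1}}{2}; value = - \frac{e^{\frac{23}{16}}}{2} + \frac{1}{2 e^{7}}

The substitution u = - \frac{3 s^{3}}{2} + s^{2} + 1 works: f is exactly (dF/du)*(du/ds) for that inner function.
F(s) = \frac{e^{- \frac{3 s^{3}}{2} + s^{2} + 1}}{2} is an antiderivative of f.
Check: d/ds[\frac{e^{- \frac{3 s^{3}}{2} + s^{2} + 1}}{2}] = - \frac{9 e s^{2} e^{s^{2}} e^{- \frac{3 s^{3}}{2}}}{4} + e s e^{s^{2}} e^{- \frac{3 s^{3}}{2}} = f(s).
F(2) = \frac{1}{2 e^{7}}; F(-1/2) = \frac{e^{\frac{23}{16}}}{2}.
Integral = F(2) - F(-1/2) = - \frac{e^{\frac{23}{16}}}{2} + \frac{1}{2 e^{7}}.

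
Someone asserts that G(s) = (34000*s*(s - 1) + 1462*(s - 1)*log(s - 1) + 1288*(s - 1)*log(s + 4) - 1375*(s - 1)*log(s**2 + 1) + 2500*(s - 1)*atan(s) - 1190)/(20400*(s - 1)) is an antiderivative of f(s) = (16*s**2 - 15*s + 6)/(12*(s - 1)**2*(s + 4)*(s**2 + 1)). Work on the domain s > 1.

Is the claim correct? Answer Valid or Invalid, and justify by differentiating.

d/ds[G] = (20*s**5 + 40*s**4 - 120*s**3 + 136*s**2 - 155*s + 86)/(12*s**5 + 24*s**4 - 72*s**3 + 72*s**2 - 84*s + 48)
d/ds[G] - f(s) = 5/3 != 0.

Invalid: d/ds[G] - f = 5/3, which is not 0.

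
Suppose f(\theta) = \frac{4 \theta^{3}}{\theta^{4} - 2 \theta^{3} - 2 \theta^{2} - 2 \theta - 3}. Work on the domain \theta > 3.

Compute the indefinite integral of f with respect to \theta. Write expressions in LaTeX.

F(\theta) = \frac{27 \log{\left(\theta - 3 \right)}}{10} + \frac{\log{\left(\theta + 1 \right)}}{2} + \frac{2 \log{\left(\theta^{2} + 1 \right)}}{5} + \frac{2 \operatorname{atan}{\left(\theta \right)}}{5} + C

The denominator factors as \left(\theta - 3\right) \left(\theta + 1\right) \left(\theta^{2} + 1\right); partial fractions split f into directly integrable pieces: \frac{2 \left(2 \theta + 1\right)}{5 \left(\theta^{2} + 1\right)} + \frac{1}{2 \left(\theta + 1\right)} + \frac{27}{10 \left(\theta - 3\right)}.
Check: d/d\theta[\frac{27 \log{\left(\theta - 3 \right)}}{10} + \frac{\log{\left(\theta + 1 \right)}}{2} + \frac{2 \log{\left(\theta^{2} + 1 \right)}}{5} + \frac{2 \operatorname{atan}{\left(\theta \right)}}{5}] = \frac{4 \theta^{3}}{\theta^{4} - 2 \theta^{3} - 2 \theta^{2} - 2 \theta - 3} = f(\theta).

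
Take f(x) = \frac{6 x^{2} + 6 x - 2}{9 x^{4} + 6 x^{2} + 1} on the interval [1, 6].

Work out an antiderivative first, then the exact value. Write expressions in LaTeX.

Antiderivative: F(x) = - \frac{2 x + 1}{3 x^{2} + 1}; value = \frac{275}{436}

Recognize the product-rule pattern: f = u'v + uv' with u = \frac{1}{3 x^{2} + 1}, v = - 2 x - 1, so integration by parts undoes it.
F(x) = - \frac{2 x + 1}{3 x^{2} + 1} is an antiderivative of f.
Check: d/dx[- \frac{2 x + 1}{3 x^{2} + 1}] = \frac{6 x^{2} + 6 x - 2}{9 x^{4} + 6 x^{2} + 1} = f(x).
F(6) = - \frac{13}{109}; F(1) = - \frac{3}{4}.
Integral = F(6) - F(1) = \frac{275}{436}.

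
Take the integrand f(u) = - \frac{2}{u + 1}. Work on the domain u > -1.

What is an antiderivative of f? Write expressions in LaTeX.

Whatever form F(u) takes, F'(u) = f(u) is non-negotiable.
Check: d/du[- 2 \log{\left(\frac{u}{2} + \frac{1}{2} \right)}] = - \frac{2}{u + 1} = f(u).

An antiderivative is F(u) = - 2 \log{\left(\frac{u}{2} + \frac{1}{2} \right)}.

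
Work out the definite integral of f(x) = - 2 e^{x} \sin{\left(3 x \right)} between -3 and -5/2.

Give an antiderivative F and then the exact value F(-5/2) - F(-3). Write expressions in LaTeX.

An antiderivative F(x) passes only if d/dx[F] lands on f(x) exactly.
F(x) = \frac{\left(- \sin{\left(3 x \right)} + 3 \cos{\left(3 x \right)}\right) e^{x}}{5} is an antiderivative of f.
Check: d/dx[\frac{\left(- \sin{\left(3 x \right)} + 3 \cos{\left(3 x \right)}\right) e^{x}}{5}] = - 2 e^{x} \sin{\left(3 x \right)} = f(x).
F(-5/2) = \frac{\sin{\left(\frac{15}{2} \right)}}{5 e^{\frac{5}{2}}} + \frac{3 \cos{\left(\frac{15}{2} \right)}}{5 e^{\frac{5}{2}}}; F(-3) = \frac{3 \cos{\left(9 \right)}}{5 e^{3}} + \frac{\sin{\left(9 \right)}}{5 e^{3}}.
Integral = F(-5/2) - F(-3) = - \frac{\sin{\left(9 \right)}}{5 e^{3}} + \frac{\sin{\left(\frac{15}{2} \right)}}{5 e^{\frac{5}{2}}} + \frac{3 \cos{\left(\frac{15}{2} \right)}}{5 e^{\frac{5}{2}}} - \frac{3 \cos{\left(9 \right)}}{5 e^{3}}.

Antiderivative: F(x) = \frac{\left(- \sin{\left(3 x \right)} + 3 \cos{\left(3 x \right)}\right) e^{x}}{5}; value = - \frac{\sin{\left(9 \right)}}{5 e^{3}} + \frac{\sin{\left(\frac{15}{2} \right)}}{5 e^{\frac{5}{2}}} + \frac{3 \cos{\left(\frac{15}{2} \right)}}{5 e^{\frac{5}{2}}} - \frac{3 \cos{\left(9 \right)}}{5 e^{3}}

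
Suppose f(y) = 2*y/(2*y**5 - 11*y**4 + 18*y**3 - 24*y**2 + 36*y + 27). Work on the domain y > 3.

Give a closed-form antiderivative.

An antiderivative is F(y) = -19*log(y - 3)/588 - 8*log(y + 1/2)/637 + 7*log(y**2 + 3)/312 + sqrt(3)*atan(sqrt(3)*y/3)/156 - 2/(28*y - 84).

Factor the denominator ((y - 3)**2*(2*y + 1)*(y**2 + 3)) and decompose: f = (7*y + 3)/(156*(y**2 + 3)) - 16/(637*(2*y + 1)) - 19/(588*(y - 3)) + 1/(14*(y - 3)**2); each piece integrates to a log, atan, or power term.
Check: d/dy[-19*log(y - 3)/588 - 8*log(y + 1/2)/637 + 7*log(y**2 + 3)/312 + sqrt(3)*atan(sqrt(3)*y/3)/156 - 2/(28*y - 84)] = 2*y/(2*y**5 - 11*y**4 + 18*y**3 - 24*y**2 + 36*y + 27) = f(y).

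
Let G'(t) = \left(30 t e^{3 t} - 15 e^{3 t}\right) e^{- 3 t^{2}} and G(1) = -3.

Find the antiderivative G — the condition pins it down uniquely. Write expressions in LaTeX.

The substitution u = - 3 t^{2} + 3 t works: G'(t) is exactly (dG/du)*(du/dt) for that inner function.
A general antiderivative is - 5 e^{- 3 t^{2} + 3 t} + C.
The condition gives C = -3 - (-5) = 2.
So G(t) = 2 - 5 e^{- 3 t^{2} + 3 t}.
Check: d/dt[2 - 5 e^{- 3 t^{2} + 3 t}] = 30 t e^{3 t} e^{- 3 t^{2}} - 15 e^{3 t} e^{- 3 t^{2}}, which equals G'(t).

G(t) = 2 - 5 e^{- 3 t^{2} + 3 t}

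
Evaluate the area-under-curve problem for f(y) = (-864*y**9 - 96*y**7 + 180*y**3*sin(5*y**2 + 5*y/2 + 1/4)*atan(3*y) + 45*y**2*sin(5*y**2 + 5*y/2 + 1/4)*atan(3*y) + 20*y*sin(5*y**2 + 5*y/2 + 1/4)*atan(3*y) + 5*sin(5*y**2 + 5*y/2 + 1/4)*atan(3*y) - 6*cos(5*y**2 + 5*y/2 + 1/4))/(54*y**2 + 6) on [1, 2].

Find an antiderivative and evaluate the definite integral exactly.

Antiderivative: F(y) = -2*y**8 - cos(5*y**2 + 5*y/2 + 1/4)*atan(3*y)/3; value = -510 - cos(101/4)*atan(6)/3 + cos(31/4)*atan(3)/3

Check any antiderivative F(y) by computing F'(y) and comparing it with f(y).
F(y) = -2*y**8 - cos(5*y**2 + 5*y/2 + 1/4)*atan(3*y)/3 is an antiderivative of f.
Check: d/dy[-2*y**8 - cos(5*y**2 + 5*y/2 + 1/4)*atan(3*y)/3] = (-864*y**9 - 96*y**7 + 180*y**3*sin(5*y**2 + 5*y/2 + 1/4)*atan(3*y) + 45*y**2*sin(5*y**2 + 5*y/2 + 1/4)*atan(3*y) + 20*y*sin(5*y**2 + 5*y/2 + 1/4)*atan(3*y) + 5*sin(5*y**2 + 5*y/2 + 1/4)*atan(3*y) - 6*cos(5*y**2 + 5*y/2 + 1/4))/(54*y**2 + 6) = f(y).
F(2) = -512 - cos(101/4)*atan(6)/3; F(1) = -2 - cos(31/4)*atan(3)/3.
Integral = F(2) - F(1) = -510 - cos(101/4)*atan(6)/3 + cos(31/4)*atan(3)/3.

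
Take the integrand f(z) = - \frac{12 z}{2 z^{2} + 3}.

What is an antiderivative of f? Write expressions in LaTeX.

f matches the chain-rule pattern g'(h)*h' with inner function h(z) = z^{2} + \frac{3}{2}; substituting u = h(z) collapses the integral.
Check: d/dz[- 3 \log{\left(z^{2} + \frac{3}{2} \right)}] = - \frac{12 z}{2 z^{2} + 3} = f(z).

An antiderivative is F(z) = - 3 \log{\left(z^{2} + \frac{3}{2} \right)}.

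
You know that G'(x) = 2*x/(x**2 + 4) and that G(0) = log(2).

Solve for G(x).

G(x) = log(x**2/2 + 2)

The substitution u = x**2/2 + 2 works: G'(x) is exactly (dG/du)*(du/dx) for that inner function.
A general antiderivative is log(x**2/2 + 2) + C.
The condition gives C = log(2) - (log(2)) = 0.
So G(x) = log(x**2/2 + 2).
Check: d/dx[log(x**2/2 + 2)] = 2*x/(x**2 + 4) = G'(x).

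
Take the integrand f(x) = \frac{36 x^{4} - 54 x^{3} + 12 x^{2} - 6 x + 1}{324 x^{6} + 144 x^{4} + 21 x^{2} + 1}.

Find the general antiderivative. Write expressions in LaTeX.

A first test for any F(x): its x-derivative must equal f(x) identically.
Check: d/dx[\frac{12 x^{2} \operatorname{atan}{\left(3 x \right)} + 2 \operatorname{atan}{\left(3 x \right)} + 3}{6 \left(6 x^{2} + 1\right)}] = \frac{36 x^{4} - 54 x^{3} + 12 x^{2} - 6 x + 1}{324 x^{6} + 144 x^{4} + 21 x^{2} + 1} = f(x).

F(x) = \frac{12 x^{2} \operatorname{atan}{\left(3 x \right)} + 2 \operatorname{atan}{\left(3 x \right)} + 3}{6 \left(6 x^{2} + 1\right)} + C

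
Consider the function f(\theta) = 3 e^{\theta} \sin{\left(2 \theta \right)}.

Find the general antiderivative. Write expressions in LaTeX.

Differentiate the proposed F(\theta) back; it has to land on f(\theta) exactly.
Check: d/d\theta[\frac{3 e^{\theta} \sin{\left(2 \theta \right)}}{5} - \frac{6 e^{\theta} \cos{\left(2 \theta \right)}}{5}] = 3 e^{\theta} \sin{\left(2 \theta \right)} = f(\theta).

F(\theta) = \frac{3 e^{\theta} \sin{\left(2 \theta \right)}}{5} - \frac{6 e^{\theta} \cos{\left(2 \theta \right)}}{5} + C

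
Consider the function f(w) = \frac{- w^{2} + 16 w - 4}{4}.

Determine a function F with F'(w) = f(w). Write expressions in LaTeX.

Check any antiderivative F(w) by computing F'(w) and comparing it with f(w).
Check: d/dw[- \frac{w \left(w^{2} - 24 w + 12\right)}{12}] = - \frac{w^{2}}{4} + 4 w - 1, which equals f(w).

An antiderivative is F(w) = - \frac{w \left(w^{2} - 24 w + 12\right)}{12}.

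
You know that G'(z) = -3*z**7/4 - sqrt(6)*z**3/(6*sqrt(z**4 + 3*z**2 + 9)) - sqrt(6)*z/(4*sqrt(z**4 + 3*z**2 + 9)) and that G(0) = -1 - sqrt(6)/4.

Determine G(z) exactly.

The integrand splits into summands that can be handled one at a time.
A general antiderivative is -3*z**8/32 - sqrt(2*z**4/3 + 2*z**2 + 6)/4 + C.
The condition gives C = -1 - sqrt(6)/4 - (-sqrt(6)/4) = -1.
So G(z) = (-9*z**8 - 8*sqrt(6)*sqrt(z**4 + 3*z**2 + 9) - 96)/96.
Check: d/dz[(-9*z**8 - 8*sqrt(6)*sqrt(z**4 + 3*z**2 + 9) - 96)/96] = (-9*z**7*sqrt(z**4 + 3*z**2 + 9) - 2*sqrt(6)*z**3 - 3*sqrt(6)*z)/(12*sqrt(z**4 + 3*z**2 + 9)), which equals G'(z).

G(z) = (-9*z**8 - 8*sqrt(6)*sqrt(z**4 + 3*z**2 + 9) - 96)/96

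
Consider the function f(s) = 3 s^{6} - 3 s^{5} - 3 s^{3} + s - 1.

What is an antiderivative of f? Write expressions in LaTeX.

An antiderivative is F(s) = \frac{s \left(12 s^{6} - 14 s^{5} - 21 s^{3} + 14 s - 28\right)}{28}.

Integrate term by term and add the pieces.
Check: d/ds[\frac{s \left(12 s^{6} - 14 s^{5} - 21 s^{3} + 14 s - 28\right)}{28}] = 3 s^{6} - 3 s^{5} - 3 s^{3} + s - 1 = f(s).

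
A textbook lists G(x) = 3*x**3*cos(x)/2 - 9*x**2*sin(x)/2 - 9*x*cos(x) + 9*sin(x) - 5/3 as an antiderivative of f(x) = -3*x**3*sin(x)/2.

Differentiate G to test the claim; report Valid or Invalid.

Valid - differentiating G returns exactly f.

d/dx[G] = -3*x**3*sin(x)/2
This equals f(x) exactly, so the claim holds.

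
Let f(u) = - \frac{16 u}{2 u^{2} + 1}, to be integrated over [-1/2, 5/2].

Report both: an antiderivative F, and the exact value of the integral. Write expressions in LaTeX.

The substitution w = 2 u^{2} + 1 works: f is exactly (dF/dw)*(dw/du) for that inner function.
F(u) = - 4 \log{\left(2 u^{2} + 1 \right)} is an antiderivative of f.
Check: d/du[- 4 \log{\left(2 u^{2} + 1 \right)}] = - \frac{16 u}{2 u^{2} + 1} = f(u).
F(5/2) = - 4 \log{\left(\frac{27}{2} \right)}; F(-1/2) = - 4 \log{\left(\frac{3}{2} \right)}.
Integral = F(5/2) - F(-1/2) = - 4 \log{\left(\frac{27}{2} \right)} + 4 \log{\left(\frac{3}{2} \right)}.

Antiderivative: F(u) = - 4 \log{\left(2 u^{2} + 1 \right)}; value = - 4 \log{\left(\frac{27}{2} \right)} + 4 \log{\left(\frac{3}{2} \right)}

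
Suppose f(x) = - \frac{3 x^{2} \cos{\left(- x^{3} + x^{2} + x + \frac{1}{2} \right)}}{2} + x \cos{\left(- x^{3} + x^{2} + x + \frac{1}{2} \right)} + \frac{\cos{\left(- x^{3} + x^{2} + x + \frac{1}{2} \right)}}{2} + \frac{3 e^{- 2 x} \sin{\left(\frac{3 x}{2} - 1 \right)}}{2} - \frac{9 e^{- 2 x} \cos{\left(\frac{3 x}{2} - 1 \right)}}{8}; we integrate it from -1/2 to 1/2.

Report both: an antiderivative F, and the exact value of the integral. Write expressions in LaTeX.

Antiderivative: F(x) = \frac{\left(2 e^{2 x} \sin{\left(- x^{3} + x^{2} + x + \frac{1}{2} \right)} - 3 \sin{\left(\frac{3 x}{2} - 1 \right)}\right) e^{- 2 x}}{4}; value = - \frac{3 e \sin{\left(\frac{7}{4} \right)}}{4} - \frac{\sin{\left(\frac{3}{8} \right)}}{2} + \frac{3 \sin{\left(\frac{1}{4} \right)}}{4 e} + \frac{\sin{\left(\frac{9}{8} \right)}}{2}

The integrand splits into summands that can be handled one at a time.
F(x) = \frac{\left(2 e^{2 x} \sin{\left(- x^{3} + x^{2} + x + \frac{1}{2} \right)} - 3 \sin{\left(\frac{3 x}{2} - 1 \right)}\right) e^{- 2 x}}{4} is an antiderivative of f.
Check: d/dx[\frac{\left(2 e^{2 x} \sin{\left(- x^{3} + x^{2} + x + \frac{1}{2} \right)} - 3 \sin{\left(\frac{3 x}{2} - 1 \right)}\right) e^{- 2 x}}{4}] = \frac{\left(- 12 x^{2} e^{2 x} \cos{\left(- x^{3} + x^{2} + x + \frac{1}{2} \right)} + 8 x e^{2 x} \cos{\left(- x^{3} + x^{2} + x + \frac{1}{2} \right)} + 4 e^{2 x} \cos{\left(- x^{3} + x^{2} + x + \frac{1}{2} \right)} + 12 \sin{\left(\frac{3 x}{2} - 1 \right)} - 9 \cos{\left(\frac{3 x}{2} - 1 \right)}\right) e^{- 2 x}}{8}, which equals f(x).
F(1/2) = \frac{3 \sin{\left(\frac{1}{4} \right)}}{4 e} + \frac{\sin{\left(\frac{9}{8} \right)}}{2}; F(-1/2) = \frac{\sin{\left(\frac{3}{8} \right)}}{2} + \frac{3 e \sin{\left(\frac{7}{4} \right)}}{4}.
Integral = F(1/2) - F(-1/2) = - \frac{3 e \sin{\left(\frac{7}{4} \right)}}{4} - \frac{\sin{\left(\frac{3}{8} \right)}}{2} + \frac{3 \sin{\left(\frac{1}{4} \right)}}{4 e} + \frac{\sin{\left(\frac{9}{8} \right)}}{2}.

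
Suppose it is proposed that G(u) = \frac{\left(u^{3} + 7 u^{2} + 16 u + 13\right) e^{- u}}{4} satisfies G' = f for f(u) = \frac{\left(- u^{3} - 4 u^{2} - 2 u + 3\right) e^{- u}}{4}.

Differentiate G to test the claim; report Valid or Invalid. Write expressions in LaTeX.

Valid - the claim checks out under differentiation.

d/du[G] = \frac{\left(- u^{3} - 4 u^{2} - 2 u + 3\right) e^{- u}}{4}
This equals f(u) exactly, so the claim holds.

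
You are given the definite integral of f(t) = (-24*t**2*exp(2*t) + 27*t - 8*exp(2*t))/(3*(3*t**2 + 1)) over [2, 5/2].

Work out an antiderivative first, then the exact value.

Antiderivative: F(t) = -4*exp(2*t)/3 + 3*log(t**2 + 1/3)/2; value = -4*exp(5)/3 - 3*log(13/3)/2 + 3*log(79/12)/2 + 4*exp(4)/3

Check any antiderivative F(t) by computing F'(t) and comparing it with f(t).
F(t) = -4*exp(2*t)/3 + 3*log(t**2 + 1/3)/2 is an antiderivative of f.
Check: d/dt[-4*exp(2*t)/3 + 3*log(t**2 + 1/3)/2] = (-24*t**2*exp(2*t) + 27*t - 8*exp(2*t))/(9*t**2 + 3), which equals f(t).
F(5/2) = -4*exp(5)/3 + 3*log(79/12)/2; F(2) = -4*exp(4)/3 + 3*log(13/3)/2.
Integral = F(5/2) - F(2) = -4*exp(5)/3 - 3*log(13/3)/2 + 3*log(79/12)/2 + 4*exp(4)/3.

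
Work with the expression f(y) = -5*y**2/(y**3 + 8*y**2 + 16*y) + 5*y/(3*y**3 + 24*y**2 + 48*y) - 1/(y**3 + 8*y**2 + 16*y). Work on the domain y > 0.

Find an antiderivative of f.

An antiderivative is F(y) = (-3*(y + 4)*log(y) - 237*(y + 4)*log(y + 4) - 1052)/(48*(y + 4)).

Factor the denominator (3*y*(y + 4)**2) and decompose: f = -79/(16*(y + 4)) + 263/(12*(y + 4)**2) - 1/(16*y); each piece integrates to a log, atan, or power term.
Check: d/dy[(-3*(y + 4)*log(y) - 237*(y + 4)*log(y + 4) - 1052)/(48*(y + 4))] = (-15*y**2 + 5*y - 3)/(3*y**3 + 24*y**2 + 48*y), which equals f(y).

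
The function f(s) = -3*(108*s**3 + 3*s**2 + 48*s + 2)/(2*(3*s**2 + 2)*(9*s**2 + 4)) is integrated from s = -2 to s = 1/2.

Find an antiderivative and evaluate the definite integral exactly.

Antiderivative: F(s) = -3*log(s**2 + 2/3) - atan(3*s/2)/4; value = -atan(3)/4 - atan(3/4)/4 - 3*log(11/12) + 3*log(14/3)

An antiderivative F(s) passes only if d/ds[F] lands on f(s) exactly.
F(s) = -3*log(s**2 + 2/3) - atan(3*s/2)/4 is an antiderivative of f.
Check: d/ds[-3*log(s**2 + 2/3) - atan(3*s/2)/4] = (-324*s**3 - 9*s**2 - 144*s - 6)/(54*s**4 + 60*s**2 + 16), which equals f(s).
F(1/2) = -atan(3/4)/4 - 3*log(11/12); F(-2) = -3*log(14/3) + atan(3)/4.
Integral = F(1/2) - F(-2) = -atan(3)/4 - atan(3/4)/4 - 3*log(11/12) + 3*log(14/3).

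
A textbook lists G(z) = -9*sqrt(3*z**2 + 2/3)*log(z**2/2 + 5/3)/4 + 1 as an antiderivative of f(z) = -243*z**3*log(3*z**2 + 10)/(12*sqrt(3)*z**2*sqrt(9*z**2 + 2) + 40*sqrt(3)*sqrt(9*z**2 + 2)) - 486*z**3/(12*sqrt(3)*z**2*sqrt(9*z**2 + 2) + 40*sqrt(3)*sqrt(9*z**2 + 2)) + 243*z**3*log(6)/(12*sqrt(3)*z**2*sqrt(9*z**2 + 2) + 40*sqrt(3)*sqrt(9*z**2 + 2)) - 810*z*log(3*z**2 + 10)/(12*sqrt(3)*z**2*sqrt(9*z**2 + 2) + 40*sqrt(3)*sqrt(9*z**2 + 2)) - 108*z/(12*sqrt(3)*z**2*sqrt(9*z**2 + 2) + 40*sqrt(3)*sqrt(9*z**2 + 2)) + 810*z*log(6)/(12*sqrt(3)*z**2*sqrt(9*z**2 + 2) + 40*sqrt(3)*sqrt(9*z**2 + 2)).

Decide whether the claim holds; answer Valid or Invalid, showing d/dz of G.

d/dz[G] = (-243*z**3*log(3*z**2 + 10) - 486*z**3 + 243*z**3*log(6) - 810*z*log(3*z**2 + 10) - 108*z + 810*z*log(6))/(12*sqrt(3)*z**2*sqrt(9*z**2 + 2) + 40*sqrt(3)*sqrt(9*z**2 + 2))
This equals f(z) exactly, so the claim holds.

Valid - the claim checks out under differentiation.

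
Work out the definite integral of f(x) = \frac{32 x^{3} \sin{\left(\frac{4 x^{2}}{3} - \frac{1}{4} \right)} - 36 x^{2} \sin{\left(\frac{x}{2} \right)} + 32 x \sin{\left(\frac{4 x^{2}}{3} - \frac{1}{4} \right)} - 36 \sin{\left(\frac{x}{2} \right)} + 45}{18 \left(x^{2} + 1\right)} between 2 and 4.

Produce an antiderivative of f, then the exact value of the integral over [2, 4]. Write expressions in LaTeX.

Antiderivative: F(x) = 4 \cos{\left(\frac{x}{2} \right)} - \frac{2 \cos{\left(\frac{4 x^{2}}{3} - \frac{1}{4} \right)}}{3} + \frac{5 \operatorname{atan}{\left(x \right)}}{2}; value = - \frac{5 \operatorname{atan}{\left(2 \right)}}{2} - 4 \cos{\left(1 \right)} + 4 \cos{\left(2 \right)} + \frac{2 \cos{\left(\frac{61}{12} \right)}}{3} - \frac{2 \cos{\left(\frac{253}{12} \right)}}{3} + \frac{5 \operatorname{atan}{\left(4 \right)}}{2}

Whatever form F(x) takes, F'(x) = f(x) is non-negotiable.
F(x) = 4 \cos{\left(\frac{x}{2} \right)} - \frac{2 \cos{\left(\frac{4 x^{2}}{3} - \frac{1}{4} \right)}}{3} + \frac{5 \operatorname{atan}{\left(x \right)}}{2} is an antiderivative of f.
Check: d/dx[4 \cos{\left(\frac{x}{2} \right)} - \frac{2 \cos{\left(\frac{4 x^{2}}{3} - \frac{1}{4} \right)}}{3} + \frac{5 \operatorname{atan}{\left(x \right)}}{2}] = \frac{32 x^{3} \sin{\left(\frac{4 x^{2}}{3} - \frac{1}{4} \right)} - 36 x^{2} \sin{\left(\frac{x}{2} \right)} + 32 x \sin{\left(\frac{4 x^{2}}{3} - \frac{1}{4} \right)} - 36 \sin{\left(\frac{x}{2} \right)} + 45}{18 x^{2} + 18}, which equals f(x).
F(4) = 4 \cos{\left(2 \right)} - \frac{2 \cos{\left(\frac{253}{12} \right)}}{3} + \frac{5 \operatorname{atan}{\left(4 \right)}}{2}; F(2) = - \frac{2 \cos{\left(\frac{61}{12} \right)}}{3} + 4 \cos{\left(1 \right)} + \frac{5 \operatorname{atan}{\left(2 \right)}}{2}.
Integral = F(4) - F(2) = - \frac{5 \operatorname{atan}{\left(2 \right)}}{2} - 4 \cos{\left(1 \right)} + 4 \cos{\left(2 \right)} + \frac{2 \cos{\left(\frac{61}{12} \right)}}{3} - \frac{2 \cos{\left(\frac{253}{12} \right)}}{3} + \frac{5 \operatorname{atan}{\left(4 \right)}}{2}.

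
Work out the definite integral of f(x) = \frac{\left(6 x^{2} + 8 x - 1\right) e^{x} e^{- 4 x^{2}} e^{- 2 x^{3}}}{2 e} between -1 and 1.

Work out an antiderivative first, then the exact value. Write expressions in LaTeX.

f matches the chain-rule pattern g'(h)*h' with inner function h(x) = - 2 x^{3} - 4 x^{2} + x - 1; substituting u = h(x) collapses the integral.
F(x) = - \frac{e^{x} e^{- 4 x^{2}} e^{- 2 x^{3}}}{2 e} is an antiderivative of f.
Check: d/dx[- \frac{e^{x} e^{- 4 x^{2}} e^{- 2 x^{3}}}{2 e}] = \frac{\left(6 x^{2} e^{x} + 8 x e^{x} - e^{x}\right) e^{- 4 x^{2}} e^{- 2 x^{3}}}{2 e}, which equals f(x).
F(1) = - \frac{1}{2 e^{6}}; F(-1) = - \frac{1}{2 e^{4}}.
Integral = F(1) - F(-1) = - \frac{1}{2 e^{6}} + \frac{1}{2 e^{4}}.

Antiderivative: F(x) = - \frac{e^{x} e^{- 4 x^{2}} e^{- 2 x^{3}}}{2 e}; value = - \frac{1}{2 e^{6}} + \frac{1}{2 e^{4}}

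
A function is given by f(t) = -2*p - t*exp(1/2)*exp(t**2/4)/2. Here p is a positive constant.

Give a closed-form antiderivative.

An antiderivative is F(t) = -2*p*t - exp(1/2)*exp(t**2/4).

A first test for any F(t): its t-derivative must equal f(t) identically.
Check: d/dt[-2*p*t - exp(1/2)*exp(t**2/4)] = -2*p - t*exp(1/2)*exp(t**2/4)/2 = f(t).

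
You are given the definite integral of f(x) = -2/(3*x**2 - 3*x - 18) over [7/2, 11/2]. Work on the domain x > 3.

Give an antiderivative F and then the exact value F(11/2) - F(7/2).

Antiderivative: F(x) = -2*log(x - 3)/15 + 2*log(x + 2)/15; value = -2*log(11/2)/15 - 2*log(5/2)/15 - 2*log(2)/15 + 2*log(15/2)/15

The denominator factors as 3*(x - 3)*(x + 2); partial fractions split f into directly integrable pieces: 2/(15*(x + 2)) - 2/(15*(x - 3)).
F(x) = -2*log(x - 3)/15 + 2*log(x + 2)/15 is an antiderivative of f.
Check: d/dx[-2*log(x - 3)/15 + 2*log(x + 2)/15] = -2/(3*x**2 - 3*x - 18) = f(x).
F(11/2) = -2*log(5/2)/15 + 2*log(15/2)/15; F(7/2) = 2*log(2)/15 + 2*log(11/2)/15.
Integral = F(11/2) - F(7/2) = -2*log(11/2)/15 - 2*log(5/2)/15 - 2*log(2)/15 + 2*log(15/2)/15.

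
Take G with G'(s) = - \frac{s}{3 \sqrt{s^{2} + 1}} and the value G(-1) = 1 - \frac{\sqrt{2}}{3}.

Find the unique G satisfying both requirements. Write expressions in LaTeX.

G(s) = \frac{3 - \sqrt{s^{2} + 1}}{3}

The substitution u = s^{2} + 1 works: G'(s) is exactly (dG/du)*(du/ds) for that inner function.
A general antiderivative is - \frac{\sqrt{s^{2} + 1}}{3} + C.
The condition gives C = 1 - \frac{\sqrt{2}}{3} - (- \frac{\sqrt{2}}{3}) = 1.
So G(s) = \frac{3 - \sqrt{s^{2} + 1}}{3}.
Check: d/ds[\frac{3 - \sqrt{s^{2} + 1}}{3}] = - \frac{s}{3 \sqrt{s^{2} + 1}} = G'(s).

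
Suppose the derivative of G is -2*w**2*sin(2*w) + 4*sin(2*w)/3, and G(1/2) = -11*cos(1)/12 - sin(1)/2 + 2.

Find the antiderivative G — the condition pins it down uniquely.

The integrand splits into summands that can be handled one at a time.
A general antiderivative is w**2*cos(2*w) - w*sin(2*w) - 7*cos(2*w)/6 + C.
The condition gives C = -11*cos(1)/12 - sin(1)/2 + 2 - (-11*cos(1)/12 - sin(1)/2) = 2.
So G(w) = (6*w**2*cos(2*w) - 6*w*sin(2*w) - 7*cos(2*w) + 12)/6.
Check: d/dw[(6*w**2*cos(2*w) - 6*w*sin(2*w) - 7*cos(2*w) + 12)/6] = -2*w**2*sin(2*w) + 4*sin(2*w)/3 = G'(w).

G(w) = (6*w**2*cos(2*w) - 6*w*sin(2*w) - 7*cos(2*w) + 12)/6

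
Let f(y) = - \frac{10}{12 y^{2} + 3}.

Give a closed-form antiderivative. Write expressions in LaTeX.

An antiderivative is F(y) = - \frac{5 \operatorname{atan}{\left(2 y \right)}}{3}.

Whatever form F(y) takes, F'(y) = f(y) is non-negotiable.
Check: d/dy[- \frac{5 \operatorname{atan}{\left(2 y \right)}}{3}] = - \frac{10}{12 y^{2} + 3} = f(y).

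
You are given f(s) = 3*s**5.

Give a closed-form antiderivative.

For F(s) to be correct the identity F'(s) - f(s) = 0 must hold.
Check: d/ds[s**6/2] = 3*s**5 = f(s).

An antiderivative is F(s) = s**6/2.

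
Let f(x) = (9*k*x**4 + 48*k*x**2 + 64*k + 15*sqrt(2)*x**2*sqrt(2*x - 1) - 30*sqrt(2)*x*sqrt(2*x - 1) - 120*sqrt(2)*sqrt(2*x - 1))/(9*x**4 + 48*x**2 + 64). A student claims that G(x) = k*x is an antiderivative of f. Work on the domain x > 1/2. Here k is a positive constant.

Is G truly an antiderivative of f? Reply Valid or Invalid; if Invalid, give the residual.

Invalid: d/dx[G] - f = (-15*sqrt(2)*x**2*sqrt(2*x - 1) + 30*sqrt(2)*x*sqrt(2*x - 1) + 120*sqrt(2)*sqrt(2*x - 1))/(9*x**4 + 48*x**2 + 64), which is not 0.

d/dx[G] = k
d/dx[G] - f(x) = (-15*sqrt(2)*x**2*sqrt(2*x - 1) + 30*sqrt(2)*x*sqrt(2*x - 1) + 120*sqrt(2)*sqrt(2*x - 1))/(9*x**4 + 48*x**2 + 64) != 0.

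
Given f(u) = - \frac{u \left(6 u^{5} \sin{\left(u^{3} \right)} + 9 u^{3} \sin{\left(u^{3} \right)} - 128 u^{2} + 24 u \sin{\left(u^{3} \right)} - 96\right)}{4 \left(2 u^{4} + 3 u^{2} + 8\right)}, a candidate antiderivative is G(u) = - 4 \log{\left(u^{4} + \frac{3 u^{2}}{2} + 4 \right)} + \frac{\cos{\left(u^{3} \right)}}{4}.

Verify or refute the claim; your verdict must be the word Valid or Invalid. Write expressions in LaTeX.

d/du[G] = \frac{- 6 u^{6} \sin{\left(u^{3} \right)} - 9 u^{4} \sin{\left(u^{3} \right)} - 128 u^{3} - 24 u^{2} \sin{\left(u^{3} \right)} - 96 u}{8 u^{4} + 12 u^{2} + 32}
d/du[G] - f(u) = \frac{- 64 u^{3} - 48 u}{2 u^{4} + 3 u^{2} + 8} != 0.

Invalid: d/du[G] - f = \frac{- 64 u^{3} - 48 u}{2 u^{4} + 3 u^{2} + 8}, which is not 0.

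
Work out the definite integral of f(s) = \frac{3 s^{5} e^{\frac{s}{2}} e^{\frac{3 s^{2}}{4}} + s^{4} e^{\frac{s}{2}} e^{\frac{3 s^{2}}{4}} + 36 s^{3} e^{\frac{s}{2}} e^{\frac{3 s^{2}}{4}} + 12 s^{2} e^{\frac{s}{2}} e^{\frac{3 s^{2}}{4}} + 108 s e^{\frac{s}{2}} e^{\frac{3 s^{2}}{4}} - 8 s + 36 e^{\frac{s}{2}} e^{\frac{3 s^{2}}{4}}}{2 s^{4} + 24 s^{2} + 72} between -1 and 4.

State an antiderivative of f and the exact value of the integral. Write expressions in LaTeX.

For F(s) to be correct the identity F'(s) - f(s) = 0 must hold.
F(s) = \frac{s^{2} e^{\frac{s}{2}} e^{\frac{3 s^{2}}{4}} + 6 e^{\frac{s}{2}} e^{\frac{3 s^{2}}{4}} + 2}{s^{2} + 6} is an antiderivative of f.
Check: d/ds[\frac{s^{2} e^{\frac{s}{2}} e^{\frac{3 s^{2}}{4}} + 6 e^{\frac{s}{2}} e^{\frac{3 s^{2}}{4}} + 2}{s^{2} + 6}] = \frac{3 s^{5} e^{\frac{s}{2}} e^{\frac{3 s^{2}}{4}} + s^{4} e^{\frac{s}{2}} e^{\frac{3 s^{2}}{4}} + 36 s^{3} e^{\frac{s}{2}} e^{\frac{3 s^{2}}{4}} + 12 s^{2} e^{\frac{s}{2}} e^{\frac{3 s^{2}}{4}} + 108 s e^{\frac{s}{2}} e^{\frac{3 s^{2}}{4}} - 8 s + 36 e^{\frac{s}{2}} e^{\frac{3 s^{2}}{4}}}{2 s^{4} + 24 s^{2} + 72} = f(s).
F(4) = \frac{1}{11} + e^{14}; F(-1) = \frac{2}{7} + e^{\frac{1}{4}}.
Integral = F(4) - F(-1) = - e^{\frac{1}{4}} - \frac{15}{77} + e^{14}.

Antiderivative: F(s) = \frac{s^{2} e^{\frac{s}{2}} e^{\frac{3 s^{2}}{4}} + 6 e^{\frac{s}{2}} e^{\frac{3 s^{2}}{4}} + 2}{s^{2} + 6}; value = - e^{\frac{1}{4}} - \frac{15}{77} + e^{14}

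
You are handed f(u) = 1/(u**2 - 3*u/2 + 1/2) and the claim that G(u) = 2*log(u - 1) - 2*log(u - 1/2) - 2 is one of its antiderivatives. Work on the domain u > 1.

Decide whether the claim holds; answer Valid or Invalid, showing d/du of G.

Valid. The derivative of G reproduces f.

d/du[G] = 2/(2*u**2 - 3*u + 1)
This equals f(u) exactly, so the claim holds.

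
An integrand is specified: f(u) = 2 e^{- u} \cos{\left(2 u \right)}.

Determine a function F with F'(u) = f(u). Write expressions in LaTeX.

An antiderivative is F(u) = \frac{4 e^{- u} \sin{\left(2 u \right)}}{5} - \frac{2 e^{- u} \cos{\left(2 u \right)}}{5}.

An antiderivative F(u) passes only if d/du[F] lands on f(u) exactly.
Check: d/du[\frac{4 e^{- u} \sin{\left(2 u \right)}}{5} - \frac{2 e^{- u} \cos{\left(2 u \right)}}{5}] = 2 e^{- u} \cos{\left(2 u \right)} = f(u).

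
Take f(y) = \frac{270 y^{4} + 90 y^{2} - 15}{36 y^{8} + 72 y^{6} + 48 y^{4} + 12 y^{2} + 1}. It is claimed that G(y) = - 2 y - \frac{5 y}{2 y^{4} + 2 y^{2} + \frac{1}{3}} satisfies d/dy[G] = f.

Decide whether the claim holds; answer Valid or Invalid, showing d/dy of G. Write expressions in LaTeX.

Invalid: d/dy[G] - f = -2, which is not 0.

d/dy[G] = \frac{- 72 y^{8} - 144 y^{6} + 174 y^{4} + 66 y^{2} - 17}{36 y^{8} + 72 y^{6} + 48 y^{4} + 12 y^{2} + 1}
d/dy[G] - f(y) = -2 != 0.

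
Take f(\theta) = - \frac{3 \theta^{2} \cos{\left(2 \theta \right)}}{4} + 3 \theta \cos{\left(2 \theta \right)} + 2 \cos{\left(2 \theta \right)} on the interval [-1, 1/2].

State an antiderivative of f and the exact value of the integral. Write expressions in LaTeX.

Antiderivative: F(\theta) = \frac{- 6 \theta^{2} \sin{\left(2 \theta \right)} + 24 \theta \sin{\left(2 \theta \right)} - 6 \theta \cos{\left(2 \theta \right)} + 19 \sin{\left(2 \theta \right)} + 12 \cos{\left(2 \theta \right)}}{16}; value = - \frac{11 \sin{\left(2 \right)}}{16} + \frac{9 \cos{\left(1 \right)}}{16} - \frac{9 \cos{\left(2 \right)}}{8} + \frac{59 \sin{\left(1 \right)}}{32}

Integrate term by term and add the pieces.
F(\theta) = \frac{- 6 \theta^{2} \sin{\left(2 \theta \right)} + 24 \theta \sin{\left(2 \theta \right)} - 6 \theta \cos{\left(2 \theta \right)} + 19 \sin{\left(2 \theta \right)} + 12 \cos{\left(2 \theta \right)}}{16} is an antiderivative of f.
Check: d/d\theta[\frac{- 6 \theta^{2} \sin{\left(2 \theta \right)} + 24 \theta \sin{\left(2 \theta \right)} - 6 \theta \cos{\left(2 \theta \right)} + 19 \sin{\left(2 \theta \right)} + 12 \cos{\left(2 \theta \right)}}{16}] = - \frac{3 \theta^{2} \cos{\left(2 \theta \right)}}{4} + 3 \theta \cos{\left(2 \theta \right)} + 2 \cos{\left(2 \theta \right)} = f(\theta).
F(1/2) = \frac{9 \cos{\left(1 \right)}}{16} + \frac{59 \sin{\left(1 \right)}}{32}; F(-1) = \frac{9 \cos{\left(2 \right)}}{8} + \frac{11 \sin{\left(2 \right)}}{16}.
Integral = F(1/2) - F(-1) = - \frac{11 \sin{\left(2 \right)}}{16} + \frac{9 \cos{\left(1 \right)}}{16} - \frac{9 \cos{\left(2 \right)}}{8} + \frac{59 \sin{\left(1 \right)}}{32}.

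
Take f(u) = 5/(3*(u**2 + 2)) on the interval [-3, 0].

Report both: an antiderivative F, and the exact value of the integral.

Antiderivative: F(u) = 5*sqrt(2)*atan(sqrt(2)*u/2)/6; value = 5*sqrt(2)*atan(3*sqrt(2)/2)/6

Recover f(u) by differentiating a candidate F(u); any mismatch rules it out.
F(u) = 5*sqrt(2)*atan(sqrt(2)*u/2)/6 is an antiderivative of f.
Check: d/du[5*sqrt(2)*atan(sqrt(2)*u/2)/6] = 5/(3*u**2 + 6), which equals f(u).
F(0) = 0; F(-3) = -5*sqrt(2)*atan(3*sqrt(2)/2)/6.
Integral = F(0) - F(-3) = 5*sqrt(2)*atan(3*sqrt(2)/2)/6.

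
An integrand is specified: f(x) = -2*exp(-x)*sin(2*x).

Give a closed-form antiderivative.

An antiderivative is F(x) = 2*exp(-x)*sin(2*x)/5 + 4*exp(-x)*cos(2*x)/5.

Since d/dx undoes antidifferentiation here, F'(x) = f(x) is required of F(x).
Check: d/dx[2*exp(-x)*sin(2*x)/5 + 4*exp(-x)*cos(2*x)/5] = -2*exp(-x)*sin(2*x) = f(x).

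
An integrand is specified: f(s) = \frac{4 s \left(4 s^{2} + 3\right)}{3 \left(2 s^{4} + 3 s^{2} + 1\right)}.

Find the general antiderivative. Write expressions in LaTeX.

F(s) = \frac{2 \log{\left(\frac{2 s^{4}}{3} + s^{2} + \frac{1}{3} \right)}}{3} + C

f matches the chain-rule pattern g'(h)*h' with inner function h(s) = \frac{2 s^{4}}{3} + s^{2} + \frac{1}{3}; substituting u = h(s) collapses the integral.
Check: d/ds[\frac{2 \log{\left(\frac{2 s^{4}}{3} + s^{2} + \frac{1}{3} \right)}}{3}] = \frac{16 s^{3} + 12 s}{6 s^{4} + 9 s^{2} + 3}, which equals f(s).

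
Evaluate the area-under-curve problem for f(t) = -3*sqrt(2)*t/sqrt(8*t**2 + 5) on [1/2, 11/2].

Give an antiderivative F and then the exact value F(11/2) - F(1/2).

The substitution u = 4*t**2 + 5/2 works: f is exactly (dF/du)*(du/dt) for that inner function.
F(t) = -3*sqrt(2)*sqrt(8*t**2 + 5)/8 is an antiderivative of f.
Check: d/dt[-3*sqrt(2)*sqrt(8*t**2 + 5)/8] = -3*sqrt(2)*t/sqrt(8*t**2 + 5) = f(t).
F(11/2) = -3*sqrt(494)/8; F(1/2) = -3*sqrt(14)/8.
Integral = F(11/2) - F(1/2) = -3*sqrt(494)/8 + 3*sqrt(14)/8.

Antiderivative: F(t) = -3*sqrt(2)*sqrt(8*t**2 + 5)/8; value = -3*sqrt(494)/8 + 3*sqrt(14)/8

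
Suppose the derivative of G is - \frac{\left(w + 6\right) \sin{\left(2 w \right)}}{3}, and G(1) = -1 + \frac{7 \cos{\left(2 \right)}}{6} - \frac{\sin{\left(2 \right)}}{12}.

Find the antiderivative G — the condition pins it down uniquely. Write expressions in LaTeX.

G(w) = \frac{2 w \cos{\left(2 w \right)} - \sin{\left(2 w \right)} + 12 \cos{\left(2 w \right)} - 12}{12}

Check a candidate G(w) by differentiating: d/dw[G] must match the given G'(w).
A general antiderivative is \frac{w \cos{\left(2 w \right)}}{6} - \frac{\sin{\left(2 w \right)}}{12} + \cos{\left(2 w \right)} + C.
The condition gives C = -1 + \frac{7 \cos{\left(2 \right)}}{6} - \frac{\sin{\left(2 \right)}}{12} - (\frac{7 \cos{\left(2 \right)}}{6} - \frac{\sin{\left(2 \right)}}{12}) = -1.
So G(w) = \frac{2 w \cos{\left(2 w \right)} - \sin{\left(2 w \right)} + 12 \cos{\left(2 w \right)} - 12}{12}.
Check: d/dw[\frac{2 w \cos{\left(2 w \right)} - \sin{\left(2 w \right)} + 12 \cos{\left(2 w \right)} - 12}{12}] = - \frac{w \sin{\left(2 w \right)}}{3} - 2 \sin{\left(2 w \right)}, which equals G'(w).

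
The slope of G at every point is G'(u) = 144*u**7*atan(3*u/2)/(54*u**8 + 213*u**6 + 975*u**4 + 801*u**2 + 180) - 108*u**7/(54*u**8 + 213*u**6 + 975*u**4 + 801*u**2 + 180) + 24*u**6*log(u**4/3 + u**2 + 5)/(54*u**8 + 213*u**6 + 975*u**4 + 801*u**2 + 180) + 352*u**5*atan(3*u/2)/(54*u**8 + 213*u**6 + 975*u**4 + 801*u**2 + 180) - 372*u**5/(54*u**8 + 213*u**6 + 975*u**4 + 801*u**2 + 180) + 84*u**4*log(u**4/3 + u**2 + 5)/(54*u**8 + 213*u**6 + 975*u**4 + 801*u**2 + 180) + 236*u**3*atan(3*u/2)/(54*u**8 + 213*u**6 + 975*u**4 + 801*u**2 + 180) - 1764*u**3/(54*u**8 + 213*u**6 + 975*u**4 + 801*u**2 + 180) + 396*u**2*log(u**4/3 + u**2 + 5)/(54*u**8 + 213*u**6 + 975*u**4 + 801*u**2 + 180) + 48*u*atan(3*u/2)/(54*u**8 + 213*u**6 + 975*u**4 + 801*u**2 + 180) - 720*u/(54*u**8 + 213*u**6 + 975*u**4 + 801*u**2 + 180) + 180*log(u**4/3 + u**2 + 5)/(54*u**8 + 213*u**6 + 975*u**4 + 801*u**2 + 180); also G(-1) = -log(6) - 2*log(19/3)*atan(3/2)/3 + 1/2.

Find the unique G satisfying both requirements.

G(u) = -log(4*u**2 + 2) + 2*log(u**4/3 + u**2 + 5)*atan(3*u/2)/3 + 1/2

The integrand splits into summands that can be handled one at a time.
A general antiderivative is -log(4*u**2 + 2) + 2*log(u**4/3 + u**2 + 5)*atan(3*u/2)/3 + C.
The condition gives C = -log(6) - 2*log(19/3)*atan(3/2)/3 + 1/2 - (-log(6) - 2*log(19/3)*atan(3/2)/3) = 1/2.
So G(u) = -log(4*u**2 + 2) + 2*log(u**4/3 + u**2 + 5)*atan(3*u/2)/3 + 1/2.
Check: d/du[-log(4*u**2 + 2) + 2*log(u**4/3 + u**2 + 5)*atan(3*u/2)/3 + 1/2] = (144*u**7*atan(3*u/2) - 108*u**7 + 24*u**6*log(u**4/3 + u**2 + 5) + 352*u**5*atan(3*u/2) - 372*u**5 + 84*u**4*log(u**4/3 + u**2 + 5) + 236*u**3*atan(3*u/2) - 1764*u**3 + 396*u**2*log(u**4/3 + u**2 + 5) + 48*u*atan(3*u/2) - 720*u + 180*log(u**4/3 + u**2 + 5))/(54*u**8 + 213*u**6 + 975*u**4 + 801*u**2 + 180), which equals G'(u).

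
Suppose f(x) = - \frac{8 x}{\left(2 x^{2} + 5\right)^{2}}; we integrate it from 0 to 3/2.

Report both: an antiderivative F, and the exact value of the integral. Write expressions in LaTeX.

The substitution u = x^{2} + \frac{5}{2} works: f is exactly (dF/du)*(du/dx) for that inner function.
F(x) = \frac{1}{x^{2} + \frac{5}{2}} is an antiderivative of f.
Check: d/dx[\frac{1}{x^{2} + \frac{5}{2}}] = - \frac{8 x}{4 x^{4} + 20 x^{2} + 25}, which equals f(x).
F(3/2) = \frac{4}{19}; F(0) = \frac{2}{5}.
Integral = F(3/2) - F(0) = - \frac{18}{95}.

Antiderivative: F(x) = \frac{1}{x^{2} + \frac{5}{2}}; value = - \frac{18}{95}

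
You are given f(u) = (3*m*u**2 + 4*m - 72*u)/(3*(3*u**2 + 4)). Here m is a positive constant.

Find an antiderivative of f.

An antiderivative is F(u) = (m*u - 12*log(3*u**2/2 + 2))/3.

A candidate is checked by its d/du: the result must match f(u).
Check: d/du[(m*u - 12*log(3*u**2/2 + 2))/3] = (3*m*u**2 + 4*m - 72*u)/(9*u**2 + 12), which equals f(u).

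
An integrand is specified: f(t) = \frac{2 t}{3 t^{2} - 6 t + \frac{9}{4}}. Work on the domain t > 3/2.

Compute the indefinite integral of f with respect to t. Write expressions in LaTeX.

Factor the denominator (3 \left(2 t - 3\right) \left(2 t - 1\right)) and decompose: f = - \frac{2}{3 \left(2 t - 1\right)} + \frac{2}{2 t - 3}; each piece integrates to a log, atan, or power term.
Check: d/dt[\log{\left(t - \frac{3}{2} \right)} - \frac{\log{\left(t - \frac{1}{2} \right)}}{3}] = \frac{8 t}{12 t^{2} - 24 t + 9}, which equals f(t).

F(t) = \log{\left(t - \frac{3}{2} \right)} - \frac{\log{\left(t - \frac{1}{2} \right)}}{3} + C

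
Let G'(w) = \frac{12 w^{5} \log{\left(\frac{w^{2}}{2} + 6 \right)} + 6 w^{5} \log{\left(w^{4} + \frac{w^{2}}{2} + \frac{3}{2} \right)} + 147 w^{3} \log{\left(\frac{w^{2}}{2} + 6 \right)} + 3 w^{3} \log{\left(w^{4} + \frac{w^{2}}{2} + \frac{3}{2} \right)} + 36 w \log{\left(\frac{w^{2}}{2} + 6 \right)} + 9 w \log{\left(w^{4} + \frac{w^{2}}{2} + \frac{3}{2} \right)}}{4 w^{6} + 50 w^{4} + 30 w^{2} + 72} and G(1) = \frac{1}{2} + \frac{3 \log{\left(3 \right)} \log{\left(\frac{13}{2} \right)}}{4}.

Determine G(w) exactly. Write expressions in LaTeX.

G(w) = \frac{3 \log{\left(\frac{w^{2}}{2} + 6 \right)} \log{\left(w^{4} + \frac{w^{2}}{2} + \frac{3}{2} \right)}}{4} + \frac{1}{2}

G'(w) has the shape u'v + uv' for u = \frac{3 \log{\left(\frac{w^{2}}{2} + 6 \right)}}{4} and v = \log{\left(w^{4} + \frac{w^{2}}{2} + \frac{3}{2} \right)} — it is the derivative of the product u*v.
A general antiderivative is \frac{3 \log{\left(\frac{w^{2}}{2} + 6 \right)} \log{\left(w^{4} + \frac{w^{2}}{2} + \frac{3}{2} \right)}}{4} + C.
The condition gives C = \frac{1}{2} + \frac{3 \log{\left(3 \right)} \log{\left(\frac{13}{2} \right)}}{4} - (\frac{3 \log{\left(3 \right)} \log{\left(\frac{13}{2} \right)}}{4}) = \frac{1}{2}.
So G(w) = \frac{3 \log{\left(\frac{w^{2}}{2} + 6 \right)} \log{\left(w^{4} + \frac{w^{2}}{2} + \frac{3}{2} \right)}}{4} + \frac{1}{2}.
Check: d/dw[\frac{3 \log{\left(\frac{w^{2}}{2} + 6 \right)} \log{\left(w^{4} + \frac{w^{2}}{2} + \frac{3}{2} \right)}}{4} + \frac{1}{2}] = \frac{12 w^{5} \log{\left(\frac{w^{2}}{2} + 6 \right)} + 6 w^{5} \log{\left(w^{4} + \frac{w^{2}}{2} + \frac{3}{2} \right)} + 147 w^{3} \log{\left(\frac{w^{2}}{2} + 6 \right)} + 3 w^{3} \log{\left(w^{4} + \frac{w^{2}}{2} + \frac{3}{2} \right)} + 36 w \log{\left(\frac{w^{2}}{2} + 6 \right)} + 9 w \log{\left(w^{4} + \frac{w^{2}}{2} + \frac{3}{2} \right)}}{4 w^{6} + 50 w^{4} + 30 w^{2} + 72} = G'(w).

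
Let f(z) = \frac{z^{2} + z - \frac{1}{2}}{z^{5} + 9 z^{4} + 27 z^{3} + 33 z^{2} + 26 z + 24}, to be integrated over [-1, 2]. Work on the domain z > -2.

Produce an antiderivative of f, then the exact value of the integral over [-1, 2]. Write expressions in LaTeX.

Antiderivative: F(z) = \frac{102 \log{\left(z + 2 \right)} - 374 \log{\left(z + 3 \right)} + 230 \log{\left(z + 4 \right)} + 21 \log{\left(z^{2} + 1 \right)} + 2 \operatorname{atan}{\left(z \right)}}{680}; value = - \frac{353 \log{\left(5 \right)}}{680} - \frac{23 \log{\left(3 \right)}}{68} + \frac{\pi}{1360} + \frac{\operatorname{atan}{\left(2 \right)}}{340} + \frac{3 \log{\left(4 \right)}}{20} + \frac{353 \log{\left(2 \right)}}{680} + \frac{23 \log{\left(6 \right)}}{68}

Factor the denominator (2 \left(z + 2\right) \left(z + 3\right) \left(z + 4\right) \left(z^{2} + 1\right)) and decompose: f = \frac{21 z + 1}{340 \left(z^{2} + 1\right)} + \frac{23}{68 \left(z + 4\right)} - \frac{11}{20 \left(z + 3\right)} + \frac{3}{20 \left(z + 2\right)}; each piece integrates to a log, atan, or power term.
F(z) = \frac{102 \log{\left(z + 2 \right)} - 374 \log{\left(z + 3 \right)} + 230 \log{\left(z + 4 \right)} + 21 \log{\left(z^{2} + 1 \right)} + 2 \operatorname{atan}{\left(z \right)}}{680} is an antiderivative of f.
Check: d/dz[\frac{102 \log{\left(z + 2 \right)} - 374 \log{\left(z + 3 \right)} + 230 \log{\left(z + 4 \right)} + 21 \log{\left(z^{2} + 1 \right)} + 2 \operatorname{atan}{\left(z \right)}}{680}] = \frac{2 z^{2} + 2 z - 1}{2 z^{5} + 18 z^{4} + 54 z^{3} + 66 z^{2} + 52 z + 48}, which equals f(z).
F(2) = - \frac{353 \log{\left(5 \right)}}{680} + \frac{\operatorname{atan}{\left(2 \right)}}{340} + \frac{3 \log{\left(4 \right)}}{20} + \frac{23 \log{\left(6 \right)}}{68}; F(-1) = - \frac{353 \log{\left(2 \right)}}{680} - \frac{\pi}{1360} + \frac{23 \log{\left(3 \right)}}{68}.
Integral = F(2) - F(-1) = - \frac{353 \log{\left(5 \right)}}{680} - \frac{23 \log{\left(3 \right)}}{68} + \frac{\pi}{1360} + \frac{\operatorname{atan}{\left(2 \right)}}{340} + \frac{3 \log{\left(4 \right)}}{20} + \frac{353 \log{\left(2 \right)}}{680} + \frac{23 \log{\left(6 \right)}}{68}.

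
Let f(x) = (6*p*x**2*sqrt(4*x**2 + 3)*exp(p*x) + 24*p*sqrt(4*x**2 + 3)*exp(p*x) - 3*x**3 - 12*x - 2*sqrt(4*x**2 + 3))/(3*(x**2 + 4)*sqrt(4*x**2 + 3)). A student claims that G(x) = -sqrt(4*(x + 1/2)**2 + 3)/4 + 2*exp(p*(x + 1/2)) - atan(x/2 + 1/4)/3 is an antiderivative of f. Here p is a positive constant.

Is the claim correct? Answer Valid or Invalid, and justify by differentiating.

d/dx[G] = (48*p*x**2*sqrt(4*x**2 + 4*x + 4)*exp(p/2)*exp(p*x) + 48*p*x*sqrt(4*x**2 + 4*x + 4)*exp(p/2)*exp(p*x) + 204*p*sqrt(4*x**2 + 4*x + 4)*exp(p/2)*exp(p*x) - 24*x**3 - 36*x**2 - 114*x - 16*sqrt(4*x**2 + 4*x + 4) - 51)/(24*x**2*sqrt(4*x**2 + 4*x + 4) + 24*x*sqrt(4*x**2 + 4*x + 4) + 102*sqrt(4*x**2 + 4*x + 4))
d/dx[G] - f(x) = (48*p*x**4*sqrt(4*x**2 + 3)*sqrt(4*x**2 + 4*x + 4)*exp(p/2)*exp(p*x) - 48*p*x**4*sqrt(4*x**2 + 3)*sqrt(4*x**2 + 4*x + 4)*exp(p*x) + 48*p*x**3*sqrt(4*x**2 + 3)*sqrt(4*x**2 + 4*x + 4)*exp(p/2)*exp(p*x) - 48*p*x**3*sqrt(4*x**2 + 3)*sqrt(4*x**2 + 4*x + 4)*exp(p*x) + 396*p*x**2*sqrt(4*x**2 + 3)*sqrt(4*x**2 + 4*x + 4)*exp(p/2)*exp(p*x) - 396*p*x**2*sqrt(4*x**2 + 3)*sqrt(4*x**2 + 4*x + 4)*exp(p*x) + 192*p*x*sqrt(4*x**2 + 3)*sqrt(4*x**2 + 4*x + 4)*exp(p/2)*exp(p*x) - 192*p*x*sqrt(4*x**2 + 3)*sqrt(4*x**2 + 4*x + 4)*exp(p*x) + 816*p*sqrt(4*x**2 + 3)*sqrt(4*x**2 + 4*x + 4)*exp(p/2)*exp(p*x) - 816*p*sqrt(4*x**2 + 3)*sqrt(4*x**2 + 4*x + 4)*exp(p*x) - 24*x**5*sqrt(4*x**2 + 3) + 24*x**5*sqrt(4*x**2 + 4*x + 4) - 36*x**4*sqrt(4*x**2 + 3) + 24*x**4*sqrt(4*x**2 + 4*x + 4) - 210*x**3*sqrt(4*x**2 + 3) + 198*x**3*sqrt(4*x**2 + 4*x + 4) - 195*x**2*sqrt(4*x**2 + 3) + 96*x**2*sqrt(4*x**2 + 4*x + 4) + 16*x*sqrt(4*x**2 + 3)*sqrt(4*x**2 + 4*x + 4) - 456*x*sqrt(4*x**2 + 3) + 408*x*sqrt(4*x**2 + 4*x + 4) + 4*sqrt(4*x**2 + 3)*sqrt(4*x**2 + 4*x + 4) - 204*sqrt(4*x**2 + 3))/(24*x**4*sqrt(4*x**2 + 3)*sqrt(4*x**2 + 4*x + 4) + 24*x**3*sqrt(4*x**2 + 3)*sqrt(4*x**2 + 4*x + 4) + 198*x**2*sqrt(4*x**2 + 3)*sqrt(4*x**2 + 4*x + 4) + 96*x*sqrt(4*x**2 + 3)*sqrt(4*x**2 + 4*x + 4) + 408*sqrt(4*x**2 + 3)*sqrt(4*x**2 + 4*x + 4)) != 0.

Invalid: d/dx[G] - f = (48*p*x**4*sqrt(4*x**2 + 3)*sqrt(4*x**2 + 4*x + 4)*exp(p/2)*exp(p*x) - 48*p*x**4*sqrt(4*x**2 + 3)*sqrt(4*x**2 + 4*x + 4)*exp(p*x) + 48*p*x**3*sqrt(4*x**2 + 3)*sqrt(4*x**2 + 4*x + 4)*exp(p/2)*exp(p*x) - 48*p*x**3*sqrt(4*x**2 + 3)*sqrt(4*x**2 + 4*x + 4)*exp(p*x) + 396*p*x**2*sqrt(4*x**2 + 3)*sqrt(4*x**2 + 4*x + 4)*exp(p/2)*exp(p*x) - 396*p*x**2*sqrt(4*x**2 + 3)*sqrt(4*x**2 + 4*x + 4)*exp(p*x) + 192*p*x*sqrt(4*x**2 + 3)*sqrt(4*x**2 + 4*x + 4)*exp(p/2)*exp(p*x) - 192*p*x*sqrt(4*x**2 + 3)*sqrt(4*x**2 + 4*x + 4)*exp(p*x) + 816*p*sqrt(4*x**2 + 3)*sqrt(4*x**2 + 4*x + 4)*exp(p/2)*exp(p*x) - 816*p*sqrt(4*x**2 + 3)*sqrt(4*x**2 + 4*x + 4)*exp(p*x) - 24*x**5*sqrt(4*x**2 + 3) + 24*x**5*sqrt(4*x**2 + 4*x + 4) - 36*x**4*sqrt(4*x**2 + 3) + 24*x**4*sqrt(4*x**2 + 4*x + 4) - 210*x**3*sqrt(4*x**2 + 3) + 198*x**3*sqrt(4*x**2 + 4*x + 4) - 195*x**2*sqrt(4*x**2 + 3) + 96*x**2*sqrt(4*x**2 + 4*x + 4) + 16*x*sqrt(4*x**2 + 3)*sqrt(4*x**2 + 4*x + 4) - 456*x*sqrt(4*x**2 + 3) + 408*x*sqrt(4*x**2 + 4*x + 4) + 4*sqrt(4*x**2 + 3)*sqrt(4*x**2 + 4*x + 4) - 204*sqrt(4*x**2 + 3))/(24*x**4*sqrt(4*x**2 + 3)*sqrt(4*x**2 + 4*x + 4) + 24*x**3*sqrt(4*x**2 + 3)*sqrt(4*x**2 + 4*x + 4) + 198*x**2*sqrt(4*x**2 + 3)*sqrt(4*x**2 + 4*x + 4) + 96*x*sqrt(4*x**2 + 3)*sqrt(4*x**2 + 4*x + 4) + 408*sqrt(4*x**2 + 3)*sqrt(4*x**2 + 4*x + 4)), which is not 0.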